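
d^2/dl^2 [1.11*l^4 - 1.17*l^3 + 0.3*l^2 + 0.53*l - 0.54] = 13.32*l^2 - 7.02*l + 0.6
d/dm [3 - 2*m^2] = -4*m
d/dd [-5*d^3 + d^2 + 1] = d*(2 - 15*d)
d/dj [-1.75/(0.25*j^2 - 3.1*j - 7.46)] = (0.875*j - 5.425)/(-0.25*j^2 + 3.1*j + 7.46)^2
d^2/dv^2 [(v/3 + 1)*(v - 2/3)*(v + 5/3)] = 2*v + 8/3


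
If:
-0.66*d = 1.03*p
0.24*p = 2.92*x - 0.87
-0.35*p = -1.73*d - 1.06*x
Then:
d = -0.17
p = 0.11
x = 0.31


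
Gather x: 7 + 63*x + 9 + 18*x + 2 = 81*x + 18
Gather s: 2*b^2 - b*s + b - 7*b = 2*b^2 - b*s - 6*b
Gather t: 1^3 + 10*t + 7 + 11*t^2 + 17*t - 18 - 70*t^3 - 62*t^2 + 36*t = -70*t^3 - 51*t^2 + 63*t - 10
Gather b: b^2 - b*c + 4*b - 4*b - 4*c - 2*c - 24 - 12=b^2 - b*c - 6*c - 36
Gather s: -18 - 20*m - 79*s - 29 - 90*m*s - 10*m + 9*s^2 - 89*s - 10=-30*m + 9*s^2 + s*(-90*m - 168) - 57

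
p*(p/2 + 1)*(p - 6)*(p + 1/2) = p^4/2 - 7*p^3/4 - 7*p^2 - 3*p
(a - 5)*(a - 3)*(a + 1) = a^3 - 7*a^2 + 7*a + 15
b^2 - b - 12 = (b - 4)*(b + 3)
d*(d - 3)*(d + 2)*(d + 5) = d^4 + 4*d^3 - 11*d^2 - 30*d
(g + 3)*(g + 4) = g^2 + 7*g + 12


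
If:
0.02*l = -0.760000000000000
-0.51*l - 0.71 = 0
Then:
No Solution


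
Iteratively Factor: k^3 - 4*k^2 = (k)*(k^2 - 4*k) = k^2*(k - 4)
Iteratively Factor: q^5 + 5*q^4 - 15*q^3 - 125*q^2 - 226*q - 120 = (q - 5)*(q^4 + 10*q^3 + 35*q^2 + 50*q + 24) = (q - 5)*(q + 3)*(q^3 + 7*q^2 + 14*q + 8) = (q - 5)*(q + 3)*(q + 4)*(q^2 + 3*q + 2) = (q - 5)*(q + 1)*(q + 3)*(q + 4)*(q + 2)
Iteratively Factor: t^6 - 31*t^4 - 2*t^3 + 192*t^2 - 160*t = (t - 2)*(t^5 + 2*t^4 - 27*t^3 - 56*t^2 + 80*t) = (t - 2)*(t - 1)*(t^4 + 3*t^3 - 24*t^2 - 80*t) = t*(t - 2)*(t - 1)*(t^3 + 3*t^2 - 24*t - 80) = t*(t - 5)*(t - 2)*(t - 1)*(t^2 + 8*t + 16) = t*(t - 5)*(t - 2)*(t - 1)*(t + 4)*(t + 4)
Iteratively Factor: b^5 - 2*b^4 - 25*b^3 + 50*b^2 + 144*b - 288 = (b - 4)*(b^4 + 2*b^3 - 17*b^2 - 18*b + 72) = (b - 4)*(b - 3)*(b^3 + 5*b^2 - 2*b - 24) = (b - 4)*(b - 3)*(b - 2)*(b^2 + 7*b + 12) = (b - 4)*(b - 3)*(b - 2)*(b + 3)*(b + 4)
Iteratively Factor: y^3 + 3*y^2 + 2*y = (y)*(y^2 + 3*y + 2) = y*(y + 2)*(y + 1)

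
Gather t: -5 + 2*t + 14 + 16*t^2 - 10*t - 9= 16*t^2 - 8*t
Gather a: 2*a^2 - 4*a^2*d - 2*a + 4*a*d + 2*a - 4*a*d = a^2*(2 - 4*d)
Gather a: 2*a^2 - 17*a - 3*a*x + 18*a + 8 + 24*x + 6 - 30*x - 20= 2*a^2 + a*(1 - 3*x) - 6*x - 6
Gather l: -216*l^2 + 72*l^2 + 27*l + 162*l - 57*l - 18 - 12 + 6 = -144*l^2 + 132*l - 24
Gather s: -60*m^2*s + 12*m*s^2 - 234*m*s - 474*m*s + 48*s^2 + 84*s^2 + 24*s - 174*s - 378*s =s^2*(12*m + 132) + s*(-60*m^2 - 708*m - 528)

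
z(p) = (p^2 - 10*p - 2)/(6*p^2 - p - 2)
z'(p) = (1 - 12*p)*(p^2 - 10*p - 2)/(6*p^2 - p - 2)^2 + (2*p - 10)/(6*p^2 - p - 2)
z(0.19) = 1.96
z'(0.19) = 6.14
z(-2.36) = 0.80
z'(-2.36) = 0.26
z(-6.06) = 0.42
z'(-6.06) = 0.04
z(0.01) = 1.05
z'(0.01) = 4.51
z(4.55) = -0.23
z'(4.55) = 0.10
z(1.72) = -1.16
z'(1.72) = 1.15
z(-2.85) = 0.70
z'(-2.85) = 0.18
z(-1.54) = 1.15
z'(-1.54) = 0.67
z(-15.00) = 0.27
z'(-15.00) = 0.01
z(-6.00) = 0.43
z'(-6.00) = 0.04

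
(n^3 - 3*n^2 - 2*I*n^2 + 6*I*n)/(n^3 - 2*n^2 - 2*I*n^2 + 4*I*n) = (n - 3)/(n - 2)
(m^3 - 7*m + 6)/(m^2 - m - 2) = (m^2 + 2*m - 3)/(m + 1)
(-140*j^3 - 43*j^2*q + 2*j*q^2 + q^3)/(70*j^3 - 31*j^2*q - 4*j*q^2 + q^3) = (4*j + q)/(-2*j + q)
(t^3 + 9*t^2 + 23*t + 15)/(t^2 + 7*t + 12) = (t^2 + 6*t + 5)/(t + 4)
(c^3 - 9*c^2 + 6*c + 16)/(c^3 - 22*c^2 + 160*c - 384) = (c^2 - c - 2)/(c^2 - 14*c + 48)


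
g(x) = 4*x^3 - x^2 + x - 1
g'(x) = 12*x^2 - 2*x + 1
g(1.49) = 11.50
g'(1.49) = 24.66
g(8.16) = 2113.93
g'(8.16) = 783.71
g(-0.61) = -2.89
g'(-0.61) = 6.69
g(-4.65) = -429.45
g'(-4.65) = 269.77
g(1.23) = 6.16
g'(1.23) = 16.69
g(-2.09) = -43.98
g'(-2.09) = 57.60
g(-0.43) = -1.93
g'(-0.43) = 4.08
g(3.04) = 105.18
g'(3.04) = 105.82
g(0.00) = -1.00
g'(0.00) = 1.00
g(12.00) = 6779.00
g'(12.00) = 1705.00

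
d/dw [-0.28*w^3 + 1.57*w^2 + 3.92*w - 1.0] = -0.84*w^2 + 3.14*w + 3.92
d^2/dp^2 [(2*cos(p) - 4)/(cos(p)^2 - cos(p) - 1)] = 2*(9*sin(p)^4*cos(p) - 7*sin(p)^4 + 13*sin(p)^2 - 8*cos(p) + 9*cos(3*p)/2 - cos(5*p)/2 + 4)/(sin(p)^2 + cos(p))^3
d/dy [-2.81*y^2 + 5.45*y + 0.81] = 5.45 - 5.62*y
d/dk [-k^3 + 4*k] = 4 - 3*k^2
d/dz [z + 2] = 1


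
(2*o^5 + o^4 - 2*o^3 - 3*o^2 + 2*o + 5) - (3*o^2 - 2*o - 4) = 2*o^5 + o^4 - 2*o^3 - 6*o^2 + 4*o + 9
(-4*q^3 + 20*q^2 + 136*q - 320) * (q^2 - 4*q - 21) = -4*q^5 + 36*q^4 + 140*q^3 - 1284*q^2 - 1576*q + 6720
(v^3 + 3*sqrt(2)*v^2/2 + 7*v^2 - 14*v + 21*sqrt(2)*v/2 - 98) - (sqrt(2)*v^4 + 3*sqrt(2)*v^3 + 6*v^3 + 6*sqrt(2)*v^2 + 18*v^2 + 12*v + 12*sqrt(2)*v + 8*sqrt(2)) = -sqrt(2)*v^4 - 5*v^3 - 3*sqrt(2)*v^3 - 11*v^2 - 9*sqrt(2)*v^2/2 - 26*v - 3*sqrt(2)*v/2 - 98 - 8*sqrt(2)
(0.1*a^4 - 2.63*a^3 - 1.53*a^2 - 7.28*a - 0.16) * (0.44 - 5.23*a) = -0.523*a^5 + 13.7989*a^4 + 6.8447*a^3 + 37.4012*a^2 - 2.3664*a - 0.0704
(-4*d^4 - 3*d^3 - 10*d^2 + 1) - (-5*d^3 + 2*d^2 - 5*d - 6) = -4*d^4 + 2*d^3 - 12*d^2 + 5*d + 7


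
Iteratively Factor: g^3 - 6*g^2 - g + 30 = (g - 3)*(g^2 - 3*g - 10) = (g - 3)*(g + 2)*(g - 5)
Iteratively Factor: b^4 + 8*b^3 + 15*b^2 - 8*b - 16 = (b + 1)*(b^3 + 7*b^2 + 8*b - 16) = (b + 1)*(b + 4)*(b^2 + 3*b - 4) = (b - 1)*(b + 1)*(b + 4)*(b + 4)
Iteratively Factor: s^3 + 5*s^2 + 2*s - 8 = (s + 2)*(s^2 + 3*s - 4) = (s - 1)*(s + 2)*(s + 4)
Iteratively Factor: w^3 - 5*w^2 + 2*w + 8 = (w - 2)*(w^2 - 3*w - 4) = (w - 4)*(w - 2)*(w + 1)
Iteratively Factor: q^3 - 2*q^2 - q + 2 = (q + 1)*(q^2 - 3*q + 2) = (q - 2)*(q + 1)*(q - 1)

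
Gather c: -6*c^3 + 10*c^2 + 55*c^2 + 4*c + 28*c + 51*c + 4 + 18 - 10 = -6*c^3 + 65*c^2 + 83*c + 12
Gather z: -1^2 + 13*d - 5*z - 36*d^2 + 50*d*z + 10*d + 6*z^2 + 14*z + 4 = -36*d^2 + 23*d + 6*z^2 + z*(50*d + 9) + 3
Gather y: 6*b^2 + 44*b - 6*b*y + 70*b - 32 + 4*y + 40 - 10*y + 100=6*b^2 + 114*b + y*(-6*b - 6) + 108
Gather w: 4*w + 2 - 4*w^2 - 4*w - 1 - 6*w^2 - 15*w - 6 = -10*w^2 - 15*w - 5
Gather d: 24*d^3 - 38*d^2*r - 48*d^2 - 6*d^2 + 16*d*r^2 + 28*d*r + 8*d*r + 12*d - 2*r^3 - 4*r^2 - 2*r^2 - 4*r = 24*d^3 + d^2*(-38*r - 54) + d*(16*r^2 + 36*r + 12) - 2*r^3 - 6*r^2 - 4*r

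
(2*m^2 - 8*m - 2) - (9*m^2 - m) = -7*m^2 - 7*m - 2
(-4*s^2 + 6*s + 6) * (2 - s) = 4*s^3 - 14*s^2 + 6*s + 12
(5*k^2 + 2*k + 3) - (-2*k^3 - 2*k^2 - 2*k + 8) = 2*k^3 + 7*k^2 + 4*k - 5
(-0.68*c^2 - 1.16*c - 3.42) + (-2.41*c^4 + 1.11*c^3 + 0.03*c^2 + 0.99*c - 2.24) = -2.41*c^4 + 1.11*c^3 - 0.65*c^2 - 0.17*c - 5.66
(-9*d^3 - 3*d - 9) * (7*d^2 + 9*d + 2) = -63*d^5 - 81*d^4 - 39*d^3 - 90*d^2 - 87*d - 18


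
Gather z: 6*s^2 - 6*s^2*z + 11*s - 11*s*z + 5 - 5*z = 6*s^2 + 11*s + z*(-6*s^2 - 11*s - 5) + 5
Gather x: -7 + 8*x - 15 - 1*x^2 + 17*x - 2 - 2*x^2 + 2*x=-3*x^2 + 27*x - 24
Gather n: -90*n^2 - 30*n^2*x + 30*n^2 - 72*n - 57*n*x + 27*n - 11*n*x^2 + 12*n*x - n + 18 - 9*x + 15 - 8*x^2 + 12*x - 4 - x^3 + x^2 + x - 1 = n^2*(-30*x - 60) + n*(-11*x^2 - 45*x - 46) - x^3 - 7*x^2 + 4*x + 28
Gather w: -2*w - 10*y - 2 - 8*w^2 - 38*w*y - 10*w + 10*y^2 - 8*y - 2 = -8*w^2 + w*(-38*y - 12) + 10*y^2 - 18*y - 4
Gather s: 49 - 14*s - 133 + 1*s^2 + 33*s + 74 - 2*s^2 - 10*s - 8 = -s^2 + 9*s - 18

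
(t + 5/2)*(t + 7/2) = t^2 + 6*t + 35/4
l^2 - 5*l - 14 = (l - 7)*(l + 2)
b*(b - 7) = b^2 - 7*b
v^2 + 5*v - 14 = (v - 2)*(v + 7)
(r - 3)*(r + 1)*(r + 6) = r^3 + 4*r^2 - 15*r - 18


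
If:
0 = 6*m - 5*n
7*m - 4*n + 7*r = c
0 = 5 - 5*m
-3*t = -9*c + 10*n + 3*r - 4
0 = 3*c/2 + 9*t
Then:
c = 494/635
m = 1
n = 6/5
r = -129/635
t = -247/1905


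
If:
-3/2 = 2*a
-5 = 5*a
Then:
No Solution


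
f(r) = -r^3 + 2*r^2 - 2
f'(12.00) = -384.00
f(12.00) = -1442.00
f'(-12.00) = -480.00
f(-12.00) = 2014.00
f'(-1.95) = -19.21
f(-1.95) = 13.02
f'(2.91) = -13.76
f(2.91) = -9.71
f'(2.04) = -4.32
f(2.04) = -2.17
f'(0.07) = 0.27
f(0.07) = -1.99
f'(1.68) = -1.75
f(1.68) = -1.10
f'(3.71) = -26.45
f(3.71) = -25.54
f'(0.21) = 0.71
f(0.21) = -1.92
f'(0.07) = 0.27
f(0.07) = -1.99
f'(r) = -3*r^2 + 4*r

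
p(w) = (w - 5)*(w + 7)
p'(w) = 2*w + 2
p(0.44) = -33.93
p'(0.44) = 2.88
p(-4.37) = -24.64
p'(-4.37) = -6.74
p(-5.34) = -17.16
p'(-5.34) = -8.68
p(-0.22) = -35.39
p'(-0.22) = 1.56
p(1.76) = -28.38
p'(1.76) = 5.52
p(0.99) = -32.04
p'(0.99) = 3.98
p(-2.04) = -34.92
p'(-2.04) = -2.08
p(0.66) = -33.24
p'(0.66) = 3.32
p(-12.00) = 85.00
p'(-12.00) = -22.00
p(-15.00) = 160.00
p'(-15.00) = -28.00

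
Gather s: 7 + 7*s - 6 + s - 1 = 8*s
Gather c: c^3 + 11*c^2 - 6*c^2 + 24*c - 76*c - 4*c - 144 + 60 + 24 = c^3 + 5*c^2 - 56*c - 60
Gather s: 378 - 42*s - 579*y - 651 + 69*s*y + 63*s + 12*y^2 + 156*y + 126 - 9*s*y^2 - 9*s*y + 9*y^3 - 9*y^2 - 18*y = s*(-9*y^2 + 60*y + 21) + 9*y^3 + 3*y^2 - 441*y - 147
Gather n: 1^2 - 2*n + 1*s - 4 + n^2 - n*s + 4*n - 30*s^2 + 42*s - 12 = n^2 + n*(2 - s) - 30*s^2 + 43*s - 15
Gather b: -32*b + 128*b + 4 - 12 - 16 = 96*b - 24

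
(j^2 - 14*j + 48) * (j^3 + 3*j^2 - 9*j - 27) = j^5 - 11*j^4 - 3*j^3 + 243*j^2 - 54*j - 1296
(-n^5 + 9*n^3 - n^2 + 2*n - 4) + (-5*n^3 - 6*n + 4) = -n^5 + 4*n^3 - n^2 - 4*n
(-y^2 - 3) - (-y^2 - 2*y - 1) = 2*y - 2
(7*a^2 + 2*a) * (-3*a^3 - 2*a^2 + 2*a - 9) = -21*a^5 - 20*a^4 + 10*a^3 - 59*a^2 - 18*a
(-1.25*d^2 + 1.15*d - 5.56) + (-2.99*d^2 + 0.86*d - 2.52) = -4.24*d^2 + 2.01*d - 8.08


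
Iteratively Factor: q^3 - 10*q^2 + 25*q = (q - 5)*(q^2 - 5*q) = q*(q - 5)*(q - 5)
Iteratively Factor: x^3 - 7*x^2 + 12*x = (x)*(x^2 - 7*x + 12) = x*(x - 3)*(x - 4)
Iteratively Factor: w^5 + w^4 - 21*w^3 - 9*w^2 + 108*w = (w - 3)*(w^4 + 4*w^3 - 9*w^2 - 36*w) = (w - 3)*(w + 4)*(w^3 - 9*w) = (w - 3)*(w + 3)*(w + 4)*(w^2 - 3*w) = (w - 3)^2*(w + 3)*(w + 4)*(w)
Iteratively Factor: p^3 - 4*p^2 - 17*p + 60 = (p - 5)*(p^2 + p - 12) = (p - 5)*(p - 3)*(p + 4)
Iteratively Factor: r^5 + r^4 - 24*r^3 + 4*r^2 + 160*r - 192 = (r - 2)*(r^4 + 3*r^3 - 18*r^2 - 32*r + 96) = (r - 2)*(r + 4)*(r^3 - r^2 - 14*r + 24) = (r - 2)^2*(r + 4)*(r^2 + r - 12) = (r - 2)^2*(r + 4)^2*(r - 3)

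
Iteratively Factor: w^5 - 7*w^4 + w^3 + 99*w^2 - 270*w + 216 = (w - 3)*(w^4 - 4*w^3 - 11*w^2 + 66*w - 72) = (w - 3)^2*(w^3 - w^2 - 14*w + 24) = (w - 3)^3*(w^2 + 2*w - 8) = (w - 3)^3*(w - 2)*(w + 4)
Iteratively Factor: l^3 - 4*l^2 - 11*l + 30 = (l - 2)*(l^2 - 2*l - 15) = (l - 2)*(l + 3)*(l - 5)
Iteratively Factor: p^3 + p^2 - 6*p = (p + 3)*(p^2 - 2*p) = p*(p + 3)*(p - 2)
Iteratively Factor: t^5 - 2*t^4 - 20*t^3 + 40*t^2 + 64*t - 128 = (t - 4)*(t^4 + 2*t^3 - 12*t^2 - 8*t + 32) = (t - 4)*(t - 2)*(t^3 + 4*t^2 - 4*t - 16) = (t - 4)*(t - 2)*(t + 4)*(t^2 - 4) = (t - 4)*(t - 2)^2*(t + 4)*(t + 2)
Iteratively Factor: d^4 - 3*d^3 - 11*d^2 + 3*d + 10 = (d - 5)*(d^3 + 2*d^2 - d - 2) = (d - 5)*(d + 2)*(d^2 - 1) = (d - 5)*(d - 1)*(d + 2)*(d + 1)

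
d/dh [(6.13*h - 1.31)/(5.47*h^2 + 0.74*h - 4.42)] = (-33.5311*h^2 + 14.3314*h - 26.1252)/(29.9209*h^4 + 8.0956*h^3 - 47.8072*h^2 - 6.5416*h + 19.5364)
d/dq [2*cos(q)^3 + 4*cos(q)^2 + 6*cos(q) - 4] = 2*(3*sin(q)^2 - 4*cos(q) - 6)*sin(q)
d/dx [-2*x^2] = -4*x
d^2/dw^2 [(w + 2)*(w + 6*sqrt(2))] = 2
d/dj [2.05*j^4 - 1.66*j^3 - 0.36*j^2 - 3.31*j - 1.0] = 8.2*j^3 - 4.98*j^2 - 0.72*j - 3.31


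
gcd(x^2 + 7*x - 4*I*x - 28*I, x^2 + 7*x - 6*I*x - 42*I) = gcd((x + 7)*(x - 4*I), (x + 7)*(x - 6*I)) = x + 7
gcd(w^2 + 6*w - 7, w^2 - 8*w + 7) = w - 1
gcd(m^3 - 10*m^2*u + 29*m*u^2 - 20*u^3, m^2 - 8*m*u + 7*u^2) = -m + u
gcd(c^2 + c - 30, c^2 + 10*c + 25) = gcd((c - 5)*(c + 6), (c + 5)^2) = 1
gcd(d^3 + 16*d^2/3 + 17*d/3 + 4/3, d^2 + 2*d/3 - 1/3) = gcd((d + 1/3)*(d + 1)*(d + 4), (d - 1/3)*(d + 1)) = d + 1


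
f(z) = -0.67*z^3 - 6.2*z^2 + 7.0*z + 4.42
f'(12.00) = -431.24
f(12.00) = -1962.14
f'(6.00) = -139.76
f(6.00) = -321.50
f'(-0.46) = 12.28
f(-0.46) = -0.05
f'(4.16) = -79.37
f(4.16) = -121.99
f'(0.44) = 1.15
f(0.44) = 6.24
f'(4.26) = -82.30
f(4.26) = -130.07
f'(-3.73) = 25.29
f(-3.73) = -73.18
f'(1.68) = -19.51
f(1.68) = -4.50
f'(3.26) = -54.79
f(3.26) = -61.86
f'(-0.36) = 11.20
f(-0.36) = 1.13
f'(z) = -2.01*z^2 - 12.4*z + 7.0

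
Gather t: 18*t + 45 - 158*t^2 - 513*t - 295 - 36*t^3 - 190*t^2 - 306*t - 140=-36*t^3 - 348*t^2 - 801*t - 390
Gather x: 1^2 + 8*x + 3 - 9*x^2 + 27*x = -9*x^2 + 35*x + 4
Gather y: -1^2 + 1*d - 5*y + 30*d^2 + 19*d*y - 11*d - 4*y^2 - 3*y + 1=30*d^2 - 10*d - 4*y^2 + y*(19*d - 8)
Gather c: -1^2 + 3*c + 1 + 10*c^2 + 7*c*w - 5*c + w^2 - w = 10*c^2 + c*(7*w - 2) + w^2 - w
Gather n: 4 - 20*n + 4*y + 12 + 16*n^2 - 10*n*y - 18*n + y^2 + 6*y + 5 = 16*n^2 + n*(-10*y - 38) + y^2 + 10*y + 21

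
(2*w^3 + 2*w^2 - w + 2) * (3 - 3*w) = -6*w^4 + 9*w^2 - 9*w + 6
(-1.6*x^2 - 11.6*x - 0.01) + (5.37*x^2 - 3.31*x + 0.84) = 3.77*x^2 - 14.91*x + 0.83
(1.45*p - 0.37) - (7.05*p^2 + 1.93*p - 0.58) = -7.05*p^2 - 0.48*p + 0.21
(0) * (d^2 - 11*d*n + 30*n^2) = 0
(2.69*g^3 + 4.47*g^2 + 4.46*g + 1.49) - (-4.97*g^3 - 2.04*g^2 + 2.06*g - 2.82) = 7.66*g^3 + 6.51*g^2 + 2.4*g + 4.31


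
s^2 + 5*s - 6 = (s - 1)*(s + 6)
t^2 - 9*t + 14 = (t - 7)*(t - 2)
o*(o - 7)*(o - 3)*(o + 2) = o^4 - 8*o^3 + o^2 + 42*o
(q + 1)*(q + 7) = q^2 + 8*q + 7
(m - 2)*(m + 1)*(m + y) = m^3 + m^2*y - m^2 - m*y - 2*m - 2*y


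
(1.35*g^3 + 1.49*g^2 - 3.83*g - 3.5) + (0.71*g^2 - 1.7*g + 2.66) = 1.35*g^3 + 2.2*g^2 - 5.53*g - 0.84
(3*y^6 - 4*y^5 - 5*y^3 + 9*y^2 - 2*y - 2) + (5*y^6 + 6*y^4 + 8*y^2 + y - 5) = 8*y^6 - 4*y^5 + 6*y^4 - 5*y^3 + 17*y^2 - y - 7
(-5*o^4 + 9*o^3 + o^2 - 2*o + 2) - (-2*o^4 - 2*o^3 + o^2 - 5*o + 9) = -3*o^4 + 11*o^3 + 3*o - 7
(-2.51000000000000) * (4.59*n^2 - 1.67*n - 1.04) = -11.5209*n^2 + 4.1917*n + 2.6104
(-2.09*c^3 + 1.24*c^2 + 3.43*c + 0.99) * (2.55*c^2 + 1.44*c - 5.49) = -5.3295*c^5 + 0.1524*c^4 + 22.0062*c^3 + 0.6561*c^2 - 17.4051*c - 5.4351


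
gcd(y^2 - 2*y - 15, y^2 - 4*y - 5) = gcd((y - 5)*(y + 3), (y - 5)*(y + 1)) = y - 5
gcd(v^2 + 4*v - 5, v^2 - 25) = v + 5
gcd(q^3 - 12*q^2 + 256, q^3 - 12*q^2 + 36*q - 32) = q - 8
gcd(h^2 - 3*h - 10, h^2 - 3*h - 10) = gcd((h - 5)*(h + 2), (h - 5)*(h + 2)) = h^2 - 3*h - 10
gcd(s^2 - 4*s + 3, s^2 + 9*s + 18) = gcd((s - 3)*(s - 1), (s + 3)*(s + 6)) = 1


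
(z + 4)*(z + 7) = z^2 + 11*z + 28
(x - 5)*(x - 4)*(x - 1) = x^3 - 10*x^2 + 29*x - 20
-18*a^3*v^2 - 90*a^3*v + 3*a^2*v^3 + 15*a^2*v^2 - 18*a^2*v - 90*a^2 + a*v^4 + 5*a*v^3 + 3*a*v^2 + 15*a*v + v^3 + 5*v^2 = (-3*a + v)*(6*a + v)*(v + 5)*(a*v + 1)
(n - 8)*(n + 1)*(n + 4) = n^3 - 3*n^2 - 36*n - 32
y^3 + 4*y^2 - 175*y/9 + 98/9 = (y - 7/3)*(y - 2/3)*(y + 7)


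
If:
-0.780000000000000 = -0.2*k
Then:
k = 3.90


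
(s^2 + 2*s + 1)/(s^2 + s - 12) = (s^2 + 2*s + 1)/(s^2 + s - 12)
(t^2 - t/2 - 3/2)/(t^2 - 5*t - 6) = (t - 3/2)/(t - 6)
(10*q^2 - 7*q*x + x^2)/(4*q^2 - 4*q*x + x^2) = (-5*q + x)/(-2*q + x)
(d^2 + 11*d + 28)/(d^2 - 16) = (d + 7)/(d - 4)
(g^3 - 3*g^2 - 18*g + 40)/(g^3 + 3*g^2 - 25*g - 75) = (g^2 + 2*g - 8)/(g^2 + 8*g + 15)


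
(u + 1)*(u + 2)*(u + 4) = u^3 + 7*u^2 + 14*u + 8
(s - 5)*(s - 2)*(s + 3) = s^3 - 4*s^2 - 11*s + 30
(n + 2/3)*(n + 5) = n^2 + 17*n/3 + 10/3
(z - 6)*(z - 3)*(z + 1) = z^3 - 8*z^2 + 9*z + 18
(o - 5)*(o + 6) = o^2 + o - 30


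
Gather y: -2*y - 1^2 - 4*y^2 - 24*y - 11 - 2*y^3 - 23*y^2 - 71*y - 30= -2*y^3 - 27*y^2 - 97*y - 42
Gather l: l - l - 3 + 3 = 0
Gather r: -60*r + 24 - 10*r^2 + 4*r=-10*r^2 - 56*r + 24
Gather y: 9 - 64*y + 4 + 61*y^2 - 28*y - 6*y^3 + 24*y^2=-6*y^3 + 85*y^2 - 92*y + 13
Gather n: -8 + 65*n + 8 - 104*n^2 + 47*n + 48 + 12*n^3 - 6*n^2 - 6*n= 12*n^3 - 110*n^2 + 106*n + 48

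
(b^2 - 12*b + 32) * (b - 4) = b^3 - 16*b^2 + 80*b - 128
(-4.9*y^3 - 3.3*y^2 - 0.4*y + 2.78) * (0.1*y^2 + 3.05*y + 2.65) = -0.49*y^5 - 15.275*y^4 - 23.09*y^3 - 9.687*y^2 + 7.419*y + 7.367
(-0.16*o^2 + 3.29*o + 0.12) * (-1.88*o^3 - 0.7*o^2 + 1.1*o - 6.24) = 0.3008*o^5 - 6.0732*o^4 - 2.7046*o^3 + 4.5334*o^2 - 20.3976*o - 0.7488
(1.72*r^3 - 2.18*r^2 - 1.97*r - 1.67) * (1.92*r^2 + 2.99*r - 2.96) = 3.3024*r^5 + 0.9572*r^4 - 15.3918*r^3 - 2.6439*r^2 + 0.837899999999999*r + 4.9432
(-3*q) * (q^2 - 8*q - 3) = -3*q^3 + 24*q^2 + 9*q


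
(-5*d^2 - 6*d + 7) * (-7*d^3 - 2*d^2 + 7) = 35*d^5 + 52*d^4 - 37*d^3 - 49*d^2 - 42*d + 49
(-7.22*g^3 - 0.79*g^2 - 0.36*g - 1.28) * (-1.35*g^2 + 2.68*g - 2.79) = 9.747*g^5 - 18.2831*g^4 + 18.5126*g^3 + 2.9673*g^2 - 2.426*g + 3.5712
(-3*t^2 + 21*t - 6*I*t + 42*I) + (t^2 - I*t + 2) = -2*t^2 + 21*t - 7*I*t + 2 + 42*I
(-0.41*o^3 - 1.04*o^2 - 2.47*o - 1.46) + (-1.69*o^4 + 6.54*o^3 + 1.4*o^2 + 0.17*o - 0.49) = -1.69*o^4 + 6.13*o^3 + 0.36*o^2 - 2.3*o - 1.95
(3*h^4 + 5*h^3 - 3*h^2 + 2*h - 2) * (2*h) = 6*h^5 + 10*h^4 - 6*h^3 + 4*h^2 - 4*h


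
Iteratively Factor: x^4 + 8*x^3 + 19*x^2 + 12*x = (x + 1)*(x^3 + 7*x^2 + 12*x) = x*(x + 1)*(x^2 + 7*x + 12) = x*(x + 1)*(x + 3)*(x + 4)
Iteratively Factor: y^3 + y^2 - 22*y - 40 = (y + 4)*(y^2 - 3*y - 10) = (y + 2)*(y + 4)*(y - 5)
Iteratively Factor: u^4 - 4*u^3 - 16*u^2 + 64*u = (u)*(u^3 - 4*u^2 - 16*u + 64) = u*(u + 4)*(u^2 - 8*u + 16) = u*(u - 4)*(u + 4)*(u - 4)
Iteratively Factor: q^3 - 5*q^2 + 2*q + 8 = (q - 2)*(q^2 - 3*q - 4) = (q - 2)*(q + 1)*(q - 4)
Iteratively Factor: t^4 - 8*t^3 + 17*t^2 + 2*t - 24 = (t - 2)*(t^3 - 6*t^2 + 5*t + 12) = (t - 3)*(t - 2)*(t^2 - 3*t - 4) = (t - 3)*(t - 2)*(t + 1)*(t - 4)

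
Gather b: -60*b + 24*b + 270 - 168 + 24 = 126 - 36*b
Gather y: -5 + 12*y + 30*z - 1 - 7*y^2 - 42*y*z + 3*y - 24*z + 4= -7*y^2 + y*(15 - 42*z) + 6*z - 2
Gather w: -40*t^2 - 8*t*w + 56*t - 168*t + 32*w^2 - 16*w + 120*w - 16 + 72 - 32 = -40*t^2 - 112*t + 32*w^2 + w*(104 - 8*t) + 24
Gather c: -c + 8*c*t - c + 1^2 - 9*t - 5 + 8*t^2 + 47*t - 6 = c*(8*t - 2) + 8*t^2 + 38*t - 10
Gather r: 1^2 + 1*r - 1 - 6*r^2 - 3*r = -6*r^2 - 2*r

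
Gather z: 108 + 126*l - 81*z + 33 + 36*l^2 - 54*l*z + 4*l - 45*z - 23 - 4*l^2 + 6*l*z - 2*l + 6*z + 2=32*l^2 + 128*l + z*(-48*l - 120) + 120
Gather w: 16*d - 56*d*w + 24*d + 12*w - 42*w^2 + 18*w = 40*d - 42*w^2 + w*(30 - 56*d)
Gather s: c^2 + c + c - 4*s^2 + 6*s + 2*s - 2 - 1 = c^2 + 2*c - 4*s^2 + 8*s - 3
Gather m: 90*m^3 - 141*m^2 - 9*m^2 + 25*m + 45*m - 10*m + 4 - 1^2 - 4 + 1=90*m^3 - 150*m^2 + 60*m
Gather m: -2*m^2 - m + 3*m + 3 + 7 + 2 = -2*m^2 + 2*m + 12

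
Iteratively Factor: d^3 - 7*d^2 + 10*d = (d - 2)*(d^2 - 5*d) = (d - 5)*(d - 2)*(d)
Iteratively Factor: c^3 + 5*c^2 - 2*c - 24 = (c + 4)*(c^2 + c - 6) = (c - 2)*(c + 4)*(c + 3)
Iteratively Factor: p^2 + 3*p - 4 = (p + 4)*(p - 1)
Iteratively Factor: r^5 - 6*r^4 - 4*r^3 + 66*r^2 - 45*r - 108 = (r - 3)*(r^4 - 3*r^3 - 13*r^2 + 27*r + 36) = (r - 4)*(r - 3)*(r^3 + r^2 - 9*r - 9) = (r - 4)*(r - 3)^2*(r^2 + 4*r + 3) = (r - 4)*(r - 3)^2*(r + 1)*(r + 3)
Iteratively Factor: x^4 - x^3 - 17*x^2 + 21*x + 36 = (x + 4)*(x^3 - 5*x^2 + 3*x + 9) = (x - 3)*(x + 4)*(x^2 - 2*x - 3) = (x - 3)*(x + 1)*(x + 4)*(x - 3)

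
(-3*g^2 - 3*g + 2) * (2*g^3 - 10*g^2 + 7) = -6*g^5 + 24*g^4 + 34*g^3 - 41*g^2 - 21*g + 14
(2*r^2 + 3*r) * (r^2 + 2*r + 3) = 2*r^4 + 7*r^3 + 12*r^2 + 9*r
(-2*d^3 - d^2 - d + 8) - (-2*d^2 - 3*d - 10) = -2*d^3 + d^2 + 2*d + 18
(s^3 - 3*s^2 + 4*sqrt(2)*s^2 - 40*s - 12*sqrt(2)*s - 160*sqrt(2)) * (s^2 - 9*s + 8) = s^5 - 12*s^4 + 4*sqrt(2)*s^4 - 48*sqrt(2)*s^3 - 5*s^3 - 20*sqrt(2)*s^2 + 336*s^2 - 320*s + 1344*sqrt(2)*s - 1280*sqrt(2)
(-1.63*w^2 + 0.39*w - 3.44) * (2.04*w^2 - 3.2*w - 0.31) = -3.3252*w^4 + 6.0116*w^3 - 7.7603*w^2 + 10.8871*w + 1.0664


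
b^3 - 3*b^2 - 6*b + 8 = (b - 4)*(b - 1)*(b + 2)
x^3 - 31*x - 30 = (x - 6)*(x + 1)*(x + 5)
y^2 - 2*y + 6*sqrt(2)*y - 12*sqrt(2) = (y - 2)*(y + 6*sqrt(2))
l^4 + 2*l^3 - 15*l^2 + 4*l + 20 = (l - 2)^2*(l + 1)*(l + 5)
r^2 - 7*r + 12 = (r - 4)*(r - 3)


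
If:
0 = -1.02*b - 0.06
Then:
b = -0.06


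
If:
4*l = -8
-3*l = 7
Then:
No Solution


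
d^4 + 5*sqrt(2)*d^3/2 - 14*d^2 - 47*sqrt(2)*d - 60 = (d - 3*sqrt(2))*(d + sqrt(2))*(d + 2*sqrt(2))*(d + 5*sqrt(2)/2)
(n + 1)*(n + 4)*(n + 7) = n^3 + 12*n^2 + 39*n + 28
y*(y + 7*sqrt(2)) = y^2 + 7*sqrt(2)*y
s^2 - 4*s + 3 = (s - 3)*(s - 1)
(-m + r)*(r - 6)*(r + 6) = -m*r^2 + 36*m + r^3 - 36*r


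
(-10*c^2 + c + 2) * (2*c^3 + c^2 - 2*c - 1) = -20*c^5 - 8*c^4 + 25*c^3 + 10*c^2 - 5*c - 2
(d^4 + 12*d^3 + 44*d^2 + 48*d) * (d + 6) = d^5 + 18*d^4 + 116*d^3 + 312*d^2 + 288*d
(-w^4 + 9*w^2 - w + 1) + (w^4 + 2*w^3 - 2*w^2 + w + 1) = 2*w^3 + 7*w^2 + 2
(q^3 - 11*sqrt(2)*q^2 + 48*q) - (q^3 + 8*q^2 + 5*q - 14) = -11*sqrt(2)*q^2 - 8*q^2 + 43*q + 14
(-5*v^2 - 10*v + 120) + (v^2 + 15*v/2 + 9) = -4*v^2 - 5*v/2 + 129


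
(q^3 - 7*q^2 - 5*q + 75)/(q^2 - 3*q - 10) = (q^2 - 2*q - 15)/(q + 2)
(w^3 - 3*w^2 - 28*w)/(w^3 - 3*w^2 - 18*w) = (-w^2 + 3*w + 28)/(-w^2 + 3*w + 18)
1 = 1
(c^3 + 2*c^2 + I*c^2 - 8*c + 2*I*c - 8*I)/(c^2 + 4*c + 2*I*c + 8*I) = (c^2 + c*(-2 + I) - 2*I)/(c + 2*I)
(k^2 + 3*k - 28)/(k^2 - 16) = (k + 7)/(k + 4)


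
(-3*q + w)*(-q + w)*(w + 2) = 3*q^2*w + 6*q^2 - 4*q*w^2 - 8*q*w + w^3 + 2*w^2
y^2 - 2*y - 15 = (y - 5)*(y + 3)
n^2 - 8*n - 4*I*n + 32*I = (n - 8)*(n - 4*I)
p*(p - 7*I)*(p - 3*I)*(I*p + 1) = I*p^4 + 11*p^3 - 31*I*p^2 - 21*p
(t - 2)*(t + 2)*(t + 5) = t^3 + 5*t^2 - 4*t - 20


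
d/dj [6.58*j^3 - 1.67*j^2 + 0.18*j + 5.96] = 19.74*j^2 - 3.34*j + 0.18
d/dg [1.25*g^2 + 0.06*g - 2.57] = 2.5*g + 0.06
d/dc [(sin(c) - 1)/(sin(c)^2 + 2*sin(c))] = (-cos(c) + 2/tan(c) + 2*cos(c)/sin(c)^2)/(sin(c) + 2)^2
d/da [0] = 0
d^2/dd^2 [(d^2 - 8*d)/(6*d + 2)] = 25/(27*d^3 + 27*d^2 + 9*d + 1)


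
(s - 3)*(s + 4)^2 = s^3 + 5*s^2 - 8*s - 48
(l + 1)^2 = l^2 + 2*l + 1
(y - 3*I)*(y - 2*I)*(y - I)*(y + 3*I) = y^4 - 3*I*y^3 + 7*y^2 - 27*I*y - 18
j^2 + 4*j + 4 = (j + 2)^2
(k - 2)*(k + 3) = k^2 + k - 6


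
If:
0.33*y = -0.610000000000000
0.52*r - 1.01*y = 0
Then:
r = -3.59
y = -1.85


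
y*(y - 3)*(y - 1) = y^3 - 4*y^2 + 3*y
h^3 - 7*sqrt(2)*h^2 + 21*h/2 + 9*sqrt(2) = (h - 6*sqrt(2))*(h - 3*sqrt(2)/2)*(h + sqrt(2)/2)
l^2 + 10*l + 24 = (l + 4)*(l + 6)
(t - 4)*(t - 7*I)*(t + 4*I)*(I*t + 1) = I*t^4 + 4*t^3 - 4*I*t^3 - 16*t^2 + 25*I*t^2 + 28*t - 100*I*t - 112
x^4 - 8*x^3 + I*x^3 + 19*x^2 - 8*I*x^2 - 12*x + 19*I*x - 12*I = (x - 4)*(x - 3)*(x - 1)*(x + I)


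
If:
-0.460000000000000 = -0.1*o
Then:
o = 4.60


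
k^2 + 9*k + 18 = (k + 3)*(k + 6)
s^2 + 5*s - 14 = (s - 2)*(s + 7)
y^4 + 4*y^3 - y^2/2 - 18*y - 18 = (y + 2)^2*(y - 3*sqrt(2)/2)*(y + 3*sqrt(2)/2)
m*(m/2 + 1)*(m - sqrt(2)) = m^3/2 - sqrt(2)*m^2/2 + m^2 - sqrt(2)*m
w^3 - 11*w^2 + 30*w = w*(w - 6)*(w - 5)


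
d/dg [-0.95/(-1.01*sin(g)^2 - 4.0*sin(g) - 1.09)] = -(1.919*sin(g) + 3.8)*cos(g)/(1.01*sin(g)^2 + 4.0*sin(g) + 1.09)^2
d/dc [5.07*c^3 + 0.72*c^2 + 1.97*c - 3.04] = 15.21*c^2 + 1.44*c + 1.97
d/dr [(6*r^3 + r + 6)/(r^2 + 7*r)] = (6*r^4 + 84*r^3 - r^2 - 12*r - 42)/(r^2*(r^2 + 14*r + 49))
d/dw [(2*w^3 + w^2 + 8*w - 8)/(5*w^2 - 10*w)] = 2*(w^4 - 4*w^3 - 5*w^2 + 8*w - 8)/(5*w^2*(w^2 - 4*w + 4))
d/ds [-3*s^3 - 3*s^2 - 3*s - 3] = -9*s^2 - 6*s - 3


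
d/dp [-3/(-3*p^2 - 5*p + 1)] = 3*(-6*p - 5)/(3*p^2 + 5*p - 1)^2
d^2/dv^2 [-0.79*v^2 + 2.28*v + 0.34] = -1.58000000000000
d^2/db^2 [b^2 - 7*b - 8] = 2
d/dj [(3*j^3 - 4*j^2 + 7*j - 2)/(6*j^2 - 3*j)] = 2*(3*j^4 - 3*j^3 - 5*j^2 + 4*j - 1)/(3*j^2*(4*j^2 - 4*j + 1))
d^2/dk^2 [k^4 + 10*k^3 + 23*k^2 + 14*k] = 12*k^2 + 60*k + 46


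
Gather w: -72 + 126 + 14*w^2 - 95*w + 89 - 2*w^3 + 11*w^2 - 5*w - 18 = -2*w^3 + 25*w^2 - 100*w + 125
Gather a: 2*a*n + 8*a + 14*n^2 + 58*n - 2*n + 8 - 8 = a*(2*n + 8) + 14*n^2 + 56*n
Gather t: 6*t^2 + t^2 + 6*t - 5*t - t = 7*t^2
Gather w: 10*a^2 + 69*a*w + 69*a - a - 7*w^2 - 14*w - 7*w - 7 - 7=10*a^2 + 68*a - 7*w^2 + w*(69*a - 21) - 14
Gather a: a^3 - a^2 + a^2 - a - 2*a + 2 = a^3 - 3*a + 2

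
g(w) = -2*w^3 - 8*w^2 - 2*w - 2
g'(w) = -6*w^2 - 16*w - 2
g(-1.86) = -13.09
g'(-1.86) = 7.00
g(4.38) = -332.29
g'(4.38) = -187.19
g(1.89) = -47.86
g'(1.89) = -53.67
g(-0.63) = -3.42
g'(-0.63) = 5.70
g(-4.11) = 9.94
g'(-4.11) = -37.59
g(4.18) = -296.21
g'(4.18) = -173.71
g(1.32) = -23.18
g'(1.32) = -33.57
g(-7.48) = 402.37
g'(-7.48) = -218.02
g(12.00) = -4634.00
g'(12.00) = -1058.00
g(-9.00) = 826.00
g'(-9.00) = -344.00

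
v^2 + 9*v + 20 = (v + 4)*(v + 5)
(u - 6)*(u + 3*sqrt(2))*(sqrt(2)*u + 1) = sqrt(2)*u^3 - 6*sqrt(2)*u^2 + 7*u^2 - 42*u + 3*sqrt(2)*u - 18*sqrt(2)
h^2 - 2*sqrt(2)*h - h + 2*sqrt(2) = (h - 1)*(h - 2*sqrt(2))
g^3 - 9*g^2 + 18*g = g*(g - 6)*(g - 3)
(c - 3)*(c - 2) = c^2 - 5*c + 6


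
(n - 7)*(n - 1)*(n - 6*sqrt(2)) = n^3 - 6*sqrt(2)*n^2 - 8*n^2 + 7*n + 48*sqrt(2)*n - 42*sqrt(2)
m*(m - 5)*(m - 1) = m^3 - 6*m^2 + 5*m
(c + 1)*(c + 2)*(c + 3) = c^3 + 6*c^2 + 11*c + 6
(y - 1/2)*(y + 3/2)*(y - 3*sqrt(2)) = y^3 - 3*sqrt(2)*y^2 + y^2 - 3*sqrt(2)*y - 3*y/4 + 9*sqrt(2)/4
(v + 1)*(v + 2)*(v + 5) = v^3 + 8*v^2 + 17*v + 10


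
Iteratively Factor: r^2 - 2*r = (r)*(r - 2)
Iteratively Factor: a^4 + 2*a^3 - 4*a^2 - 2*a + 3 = (a + 1)*(a^3 + a^2 - 5*a + 3) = (a + 1)*(a + 3)*(a^2 - 2*a + 1) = (a - 1)*(a + 1)*(a + 3)*(a - 1)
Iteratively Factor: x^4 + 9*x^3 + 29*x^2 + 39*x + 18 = (x + 3)*(x^3 + 6*x^2 + 11*x + 6) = (x + 3)^2*(x^2 + 3*x + 2) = (x + 2)*(x + 3)^2*(x + 1)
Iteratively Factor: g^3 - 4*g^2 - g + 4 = (g - 4)*(g^2 - 1) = (g - 4)*(g + 1)*(g - 1)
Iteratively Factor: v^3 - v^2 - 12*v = (v)*(v^2 - v - 12) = v*(v + 3)*(v - 4)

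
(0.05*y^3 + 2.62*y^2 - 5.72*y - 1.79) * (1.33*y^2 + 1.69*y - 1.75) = 0.0665*y^5 + 3.5691*y^4 - 3.2673*y^3 - 16.6325*y^2 + 6.9849*y + 3.1325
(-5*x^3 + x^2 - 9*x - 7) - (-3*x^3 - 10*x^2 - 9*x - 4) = -2*x^3 + 11*x^2 - 3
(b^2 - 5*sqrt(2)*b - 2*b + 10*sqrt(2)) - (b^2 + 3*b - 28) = -5*sqrt(2)*b - 5*b + 10*sqrt(2) + 28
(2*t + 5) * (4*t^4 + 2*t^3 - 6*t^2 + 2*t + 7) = 8*t^5 + 24*t^4 - 2*t^3 - 26*t^2 + 24*t + 35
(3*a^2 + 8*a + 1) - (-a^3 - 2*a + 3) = a^3 + 3*a^2 + 10*a - 2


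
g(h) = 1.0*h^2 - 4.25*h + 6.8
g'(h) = 2.0*h - 4.25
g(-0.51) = 9.23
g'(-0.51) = -5.27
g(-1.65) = 16.54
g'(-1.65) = -7.55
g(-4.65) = 48.18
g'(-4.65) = -13.55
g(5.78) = 15.64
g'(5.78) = 7.31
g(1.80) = 2.39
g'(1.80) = -0.65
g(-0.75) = 10.55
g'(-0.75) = -5.75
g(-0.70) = 10.26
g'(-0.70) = -5.65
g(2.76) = 2.69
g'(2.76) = 1.27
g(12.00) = 99.80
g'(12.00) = 19.75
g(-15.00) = 295.55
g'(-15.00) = -34.25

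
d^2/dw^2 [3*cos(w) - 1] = -3*cos(w)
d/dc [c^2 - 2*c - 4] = 2*c - 2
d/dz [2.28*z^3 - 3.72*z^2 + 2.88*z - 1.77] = 6.84*z^2 - 7.44*z + 2.88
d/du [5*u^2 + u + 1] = 10*u + 1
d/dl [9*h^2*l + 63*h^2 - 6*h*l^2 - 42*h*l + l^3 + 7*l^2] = 9*h^2 - 12*h*l - 42*h + 3*l^2 + 14*l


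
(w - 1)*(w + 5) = w^2 + 4*w - 5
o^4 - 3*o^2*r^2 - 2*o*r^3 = o*(o - 2*r)*(o + r)^2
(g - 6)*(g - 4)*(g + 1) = g^3 - 9*g^2 + 14*g + 24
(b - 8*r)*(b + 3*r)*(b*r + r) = b^3*r - 5*b^2*r^2 + b^2*r - 24*b*r^3 - 5*b*r^2 - 24*r^3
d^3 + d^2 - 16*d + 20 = (d - 2)^2*(d + 5)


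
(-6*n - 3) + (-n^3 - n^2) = -n^3 - n^2 - 6*n - 3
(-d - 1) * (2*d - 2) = 2 - 2*d^2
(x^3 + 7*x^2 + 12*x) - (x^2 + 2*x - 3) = x^3 + 6*x^2 + 10*x + 3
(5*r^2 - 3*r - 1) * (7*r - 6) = 35*r^3 - 51*r^2 + 11*r + 6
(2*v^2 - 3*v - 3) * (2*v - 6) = 4*v^3 - 18*v^2 + 12*v + 18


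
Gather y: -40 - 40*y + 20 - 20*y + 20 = -60*y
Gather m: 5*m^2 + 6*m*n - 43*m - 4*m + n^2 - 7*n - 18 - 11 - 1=5*m^2 + m*(6*n - 47) + n^2 - 7*n - 30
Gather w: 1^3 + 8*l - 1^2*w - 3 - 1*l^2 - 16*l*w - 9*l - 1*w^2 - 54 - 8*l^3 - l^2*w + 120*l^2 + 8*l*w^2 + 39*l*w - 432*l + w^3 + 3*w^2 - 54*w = -8*l^3 + 119*l^2 - 433*l + w^3 + w^2*(8*l + 2) + w*(-l^2 + 23*l - 55) - 56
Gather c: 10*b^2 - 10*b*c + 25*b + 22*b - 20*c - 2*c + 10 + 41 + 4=10*b^2 + 47*b + c*(-10*b - 22) + 55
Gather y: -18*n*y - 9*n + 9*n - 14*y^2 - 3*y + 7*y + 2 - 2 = -14*y^2 + y*(4 - 18*n)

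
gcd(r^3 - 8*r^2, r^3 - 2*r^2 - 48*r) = r^2 - 8*r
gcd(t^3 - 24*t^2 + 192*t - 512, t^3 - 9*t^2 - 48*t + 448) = t^2 - 16*t + 64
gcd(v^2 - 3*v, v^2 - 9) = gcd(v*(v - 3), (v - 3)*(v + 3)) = v - 3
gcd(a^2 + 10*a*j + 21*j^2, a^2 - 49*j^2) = a + 7*j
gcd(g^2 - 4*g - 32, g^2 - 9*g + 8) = g - 8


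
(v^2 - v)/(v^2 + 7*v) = (v - 1)/(v + 7)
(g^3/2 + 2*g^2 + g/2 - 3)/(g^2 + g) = (g^3 + 4*g^2 + g - 6)/(2*g*(g + 1))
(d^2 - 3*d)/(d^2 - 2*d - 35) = d*(3 - d)/(-d^2 + 2*d + 35)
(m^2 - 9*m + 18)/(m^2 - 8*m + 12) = (m - 3)/(m - 2)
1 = 1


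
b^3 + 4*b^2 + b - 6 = (b - 1)*(b + 2)*(b + 3)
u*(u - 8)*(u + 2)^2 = u^4 - 4*u^3 - 28*u^2 - 32*u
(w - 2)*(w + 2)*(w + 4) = w^3 + 4*w^2 - 4*w - 16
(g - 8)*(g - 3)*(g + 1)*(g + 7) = g^4 - 3*g^3 - 57*g^2 + 115*g + 168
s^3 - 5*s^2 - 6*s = s*(s - 6)*(s + 1)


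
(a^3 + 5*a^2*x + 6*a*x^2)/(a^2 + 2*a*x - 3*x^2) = a*(-a - 2*x)/(-a + x)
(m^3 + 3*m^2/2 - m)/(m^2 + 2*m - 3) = m*(2*m^2 + 3*m - 2)/(2*(m^2 + 2*m - 3))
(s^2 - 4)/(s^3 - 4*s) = 1/s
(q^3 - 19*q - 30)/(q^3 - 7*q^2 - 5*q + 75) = (q + 2)/(q - 5)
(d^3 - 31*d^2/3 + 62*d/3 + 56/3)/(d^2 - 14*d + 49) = (3*d^2 - 10*d - 8)/(3*(d - 7))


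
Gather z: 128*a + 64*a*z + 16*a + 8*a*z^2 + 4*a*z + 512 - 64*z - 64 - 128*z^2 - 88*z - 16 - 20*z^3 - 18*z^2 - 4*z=144*a - 20*z^3 + z^2*(8*a - 146) + z*(68*a - 156) + 432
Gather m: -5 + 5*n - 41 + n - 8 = 6*n - 54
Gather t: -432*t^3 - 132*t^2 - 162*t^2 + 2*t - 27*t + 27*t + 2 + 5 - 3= -432*t^3 - 294*t^2 + 2*t + 4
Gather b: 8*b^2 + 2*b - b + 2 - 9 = 8*b^2 + b - 7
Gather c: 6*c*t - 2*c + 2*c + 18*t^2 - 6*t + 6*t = 6*c*t + 18*t^2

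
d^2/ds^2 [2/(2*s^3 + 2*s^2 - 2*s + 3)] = 8*(-(3*s + 1)*(2*s^3 + 2*s^2 - 2*s + 3) + 2*(3*s^2 + 2*s - 1)^2)/(2*s^3 + 2*s^2 - 2*s + 3)^3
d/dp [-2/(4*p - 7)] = 8/(4*p - 7)^2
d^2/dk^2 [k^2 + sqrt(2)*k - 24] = 2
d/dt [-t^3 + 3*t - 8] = 3 - 3*t^2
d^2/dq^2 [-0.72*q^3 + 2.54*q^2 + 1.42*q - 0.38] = 5.08 - 4.32*q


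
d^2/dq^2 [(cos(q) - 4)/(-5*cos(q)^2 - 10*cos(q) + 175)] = (9*(1 - cos(2*q))^2*cos(q)/4 - 9*(1 - cos(2*q))^2/2 + 1841*cos(q)/2 - 259*cos(2*q) + 48*cos(3*q) - cos(5*q)/2 - 69)/(5*(cos(q) - 5)^3*(cos(q) + 7)^3)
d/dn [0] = 0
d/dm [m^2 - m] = 2*m - 1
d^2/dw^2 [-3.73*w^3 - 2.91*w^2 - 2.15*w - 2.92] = -22.38*w - 5.82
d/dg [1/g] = -1/g^2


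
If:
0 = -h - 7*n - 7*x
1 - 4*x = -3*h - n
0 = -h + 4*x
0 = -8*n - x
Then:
No Solution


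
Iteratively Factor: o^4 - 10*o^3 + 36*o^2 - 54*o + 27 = (o - 3)*(o^3 - 7*o^2 + 15*o - 9) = (o - 3)^2*(o^2 - 4*o + 3) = (o - 3)^2*(o - 1)*(o - 3)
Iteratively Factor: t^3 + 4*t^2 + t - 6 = (t - 1)*(t^2 + 5*t + 6) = (t - 1)*(t + 3)*(t + 2)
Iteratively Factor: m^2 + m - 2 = (m - 1)*(m + 2)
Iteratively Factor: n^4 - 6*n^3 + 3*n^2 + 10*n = (n)*(n^3 - 6*n^2 + 3*n + 10) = n*(n - 2)*(n^2 - 4*n - 5) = n*(n - 2)*(n + 1)*(n - 5)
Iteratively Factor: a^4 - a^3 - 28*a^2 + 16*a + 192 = (a - 4)*(a^3 + 3*a^2 - 16*a - 48) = (a - 4)*(a + 4)*(a^2 - a - 12) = (a - 4)^2*(a + 4)*(a + 3)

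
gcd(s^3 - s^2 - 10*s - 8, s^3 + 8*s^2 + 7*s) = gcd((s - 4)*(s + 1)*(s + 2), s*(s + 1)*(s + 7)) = s + 1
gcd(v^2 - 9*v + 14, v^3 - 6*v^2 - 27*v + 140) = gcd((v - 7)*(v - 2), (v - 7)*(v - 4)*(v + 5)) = v - 7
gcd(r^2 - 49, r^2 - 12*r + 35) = r - 7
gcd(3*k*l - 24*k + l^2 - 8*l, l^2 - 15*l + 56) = l - 8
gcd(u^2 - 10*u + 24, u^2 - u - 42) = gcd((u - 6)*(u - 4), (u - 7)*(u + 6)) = 1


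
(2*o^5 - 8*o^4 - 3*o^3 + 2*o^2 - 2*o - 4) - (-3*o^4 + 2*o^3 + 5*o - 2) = 2*o^5 - 5*o^4 - 5*o^3 + 2*o^2 - 7*o - 2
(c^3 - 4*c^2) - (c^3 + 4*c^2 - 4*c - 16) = -8*c^2 + 4*c + 16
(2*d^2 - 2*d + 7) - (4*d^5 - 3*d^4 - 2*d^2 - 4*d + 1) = -4*d^5 + 3*d^4 + 4*d^2 + 2*d + 6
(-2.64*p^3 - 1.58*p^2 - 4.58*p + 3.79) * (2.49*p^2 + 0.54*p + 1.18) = -6.5736*p^5 - 5.3598*p^4 - 15.3726*p^3 + 5.0995*p^2 - 3.3578*p + 4.4722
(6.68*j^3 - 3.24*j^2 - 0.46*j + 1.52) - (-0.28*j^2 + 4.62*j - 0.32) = 6.68*j^3 - 2.96*j^2 - 5.08*j + 1.84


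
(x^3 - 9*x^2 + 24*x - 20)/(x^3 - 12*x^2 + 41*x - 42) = (x^2 - 7*x + 10)/(x^2 - 10*x + 21)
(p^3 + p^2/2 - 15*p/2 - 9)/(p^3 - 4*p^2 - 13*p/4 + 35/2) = 2*(2*p^2 - 3*p - 9)/(4*p^2 - 24*p + 35)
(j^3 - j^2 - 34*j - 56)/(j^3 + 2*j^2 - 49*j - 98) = (j + 4)/(j + 7)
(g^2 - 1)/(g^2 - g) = (g + 1)/g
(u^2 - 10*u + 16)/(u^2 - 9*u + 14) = (u - 8)/(u - 7)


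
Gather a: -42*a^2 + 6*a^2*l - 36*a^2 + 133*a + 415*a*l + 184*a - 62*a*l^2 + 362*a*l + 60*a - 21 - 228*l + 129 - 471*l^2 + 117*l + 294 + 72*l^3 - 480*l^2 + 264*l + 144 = a^2*(6*l - 78) + a*(-62*l^2 + 777*l + 377) + 72*l^3 - 951*l^2 + 153*l + 546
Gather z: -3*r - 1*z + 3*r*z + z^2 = -3*r + z^2 + z*(3*r - 1)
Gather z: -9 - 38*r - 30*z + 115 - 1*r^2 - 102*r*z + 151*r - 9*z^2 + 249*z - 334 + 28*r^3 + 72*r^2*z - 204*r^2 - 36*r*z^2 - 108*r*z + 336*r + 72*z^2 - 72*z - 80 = 28*r^3 - 205*r^2 + 449*r + z^2*(63 - 36*r) + z*(72*r^2 - 210*r + 147) - 308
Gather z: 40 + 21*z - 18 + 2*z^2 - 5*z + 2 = 2*z^2 + 16*z + 24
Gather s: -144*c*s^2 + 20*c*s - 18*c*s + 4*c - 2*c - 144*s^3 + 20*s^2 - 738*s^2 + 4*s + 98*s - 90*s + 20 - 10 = 2*c - 144*s^3 + s^2*(-144*c - 718) + s*(2*c + 12) + 10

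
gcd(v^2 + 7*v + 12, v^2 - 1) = 1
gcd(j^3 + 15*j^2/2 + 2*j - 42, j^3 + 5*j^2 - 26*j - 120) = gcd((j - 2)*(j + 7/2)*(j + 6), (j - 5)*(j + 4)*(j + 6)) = j + 6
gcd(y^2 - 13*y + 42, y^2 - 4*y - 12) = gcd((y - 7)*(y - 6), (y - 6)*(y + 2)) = y - 6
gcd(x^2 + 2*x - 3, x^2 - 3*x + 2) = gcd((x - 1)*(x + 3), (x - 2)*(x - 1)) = x - 1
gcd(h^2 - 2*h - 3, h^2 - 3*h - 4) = h + 1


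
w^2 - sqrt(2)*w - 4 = (w - 2*sqrt(2))*(w + sqrt(2))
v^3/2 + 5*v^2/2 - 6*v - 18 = (v/2 + 1)*(v - 3)*(v + 6)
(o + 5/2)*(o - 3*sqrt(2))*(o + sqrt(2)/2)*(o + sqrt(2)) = o^4 - 3*sqrt(2)*o^3/2 + 5*o^3/2 - 8*o^2 - 15*sqrt(2)*o^2/4 - 20*o - 3*sqrt(2)*o - 15*sqrt(2)/2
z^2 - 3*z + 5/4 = (z - 5/2)*(z - 1/2)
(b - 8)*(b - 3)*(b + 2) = b^3 - 9*b^2 + 2*b + 48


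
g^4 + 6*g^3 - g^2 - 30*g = g*(g - 2)*(g + 3)*(g + 5)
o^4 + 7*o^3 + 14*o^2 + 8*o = o*(o + 1)*(o + 2)*(o + 4)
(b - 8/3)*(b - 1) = b^2 - 11*b/3 + 8/3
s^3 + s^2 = s^2*(s + 1)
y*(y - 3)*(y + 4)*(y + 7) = y^4 + 8*y^3 - 5*y^2 - 84*y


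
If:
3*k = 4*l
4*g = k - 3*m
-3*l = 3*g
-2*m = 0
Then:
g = 0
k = 0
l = 0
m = 0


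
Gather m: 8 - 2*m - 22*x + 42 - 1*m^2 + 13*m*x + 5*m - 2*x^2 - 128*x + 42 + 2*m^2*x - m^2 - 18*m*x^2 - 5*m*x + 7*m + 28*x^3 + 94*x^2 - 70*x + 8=m^2*(2*x - 2) + m*(-18*x^2 + 8*x + 10) + 28*x^3 + 92*x^2 - 220*x + 100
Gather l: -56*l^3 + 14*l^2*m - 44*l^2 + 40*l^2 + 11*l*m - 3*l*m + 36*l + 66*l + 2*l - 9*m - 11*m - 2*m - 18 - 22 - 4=-56*l^3 + l^2*(14*m - 4) + l*(8*m + 104) - 22*m - 44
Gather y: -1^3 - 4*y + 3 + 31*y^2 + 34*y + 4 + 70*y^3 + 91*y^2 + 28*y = 70*y^3 + 122*y^2 + 58*y + 6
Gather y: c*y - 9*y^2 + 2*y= -9*y^2 + y*(c + 2)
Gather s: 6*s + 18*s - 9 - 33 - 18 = 24*s - 60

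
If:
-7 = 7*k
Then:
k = -1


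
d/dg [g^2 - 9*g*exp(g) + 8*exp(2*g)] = -9*g*exp(g) + 2*g + 16*exp(2*g) - 9*exp(g)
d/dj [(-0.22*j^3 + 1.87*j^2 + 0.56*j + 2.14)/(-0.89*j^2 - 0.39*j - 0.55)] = (0.1958*j^4 + 0.1716*j^3 + 0.1321*j^2 + 1.7522*j + 0.5266)/(0.7921*j^4 + 0.6942*j^3 + 1.1311*j^2 + 0.429*j + 0.3025)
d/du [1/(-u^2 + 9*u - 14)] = (2*u - 9)/(u^2 - 9*u + 14)^2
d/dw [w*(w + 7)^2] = (w + 7)*(3*w + 7)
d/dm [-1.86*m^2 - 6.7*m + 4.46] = -3.72*m - 6.7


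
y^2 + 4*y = y*(y + 4)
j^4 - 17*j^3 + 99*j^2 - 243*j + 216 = (j - 8)*(j - 3)^3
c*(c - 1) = c^2 - c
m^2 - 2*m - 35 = (m - 7)*(m + 5)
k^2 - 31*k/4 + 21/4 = (k - 7)*(k - 3/4)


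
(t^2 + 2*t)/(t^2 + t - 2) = t/(t - 1)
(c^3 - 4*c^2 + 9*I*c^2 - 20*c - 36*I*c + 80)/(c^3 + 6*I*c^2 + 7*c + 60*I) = (c - 4)/(c - 3*I)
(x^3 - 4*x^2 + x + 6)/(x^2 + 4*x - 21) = (x^2 - x - 2)/(x + 7)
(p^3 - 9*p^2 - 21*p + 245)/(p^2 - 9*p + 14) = (p^2 - 2*p - 35)/(p - 2)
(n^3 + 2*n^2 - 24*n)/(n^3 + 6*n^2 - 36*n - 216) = n*(n - 4)/(n^2 - 36)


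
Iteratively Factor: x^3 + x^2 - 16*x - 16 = (x + 1)*(x^2 - 16) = (x + 1)*(x + 4)*(x - 4)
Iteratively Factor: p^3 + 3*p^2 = (p)*(p^2 + 3*p) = p*(p + 3)*(p)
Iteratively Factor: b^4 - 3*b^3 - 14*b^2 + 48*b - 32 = (b - 1)*(b^3 - 2*b^2 - 16*b + 32) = (b - 2)*(b - 1)*(b^2 - 16) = (b - 4)*(b - 2)*(b - 1)*(b + 4)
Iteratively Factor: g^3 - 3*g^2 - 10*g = (g - 5)*(g^2 + 2*g) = (g - 5)*(g + 2)*(g)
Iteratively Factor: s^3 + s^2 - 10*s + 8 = (s - 2)*(s^2 + 3*s - 4) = (s - 2)*(s - 1)*(s + 4)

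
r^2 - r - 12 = (r - 4)*(r + 3)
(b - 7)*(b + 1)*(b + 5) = b^3 - b^2 - 37*b - 35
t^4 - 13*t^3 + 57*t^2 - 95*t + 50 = (t - 5)^2*(t - 2)*(t - 1)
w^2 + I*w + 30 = (w - 5*I)*(w + 6*I)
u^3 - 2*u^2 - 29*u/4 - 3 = (u - 4)*(u + 1/2)*(u + 3/2)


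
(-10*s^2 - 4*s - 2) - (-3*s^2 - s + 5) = -7*s^2 - 3*s - 7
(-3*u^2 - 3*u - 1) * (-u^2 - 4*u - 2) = 3*u^4 + 15*u^3 + 19*u^2 + 10*u + 2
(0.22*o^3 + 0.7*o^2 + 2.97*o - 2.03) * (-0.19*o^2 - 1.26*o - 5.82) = -0.0418*o^5 - 0.4102*o^4 - 2.7267*o^3 - 7.4305*o^2 - 14.7276*o + 11.8146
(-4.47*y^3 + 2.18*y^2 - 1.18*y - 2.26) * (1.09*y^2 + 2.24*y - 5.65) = -4.8723*y^5 - 7.6366*y^4 + 28.8525*y^3 - 17.4236*y^2 + 1.6046*y + 12.769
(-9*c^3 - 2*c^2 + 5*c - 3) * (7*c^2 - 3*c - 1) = -63*c^5 + 13*c^4 + 50*c^3 - 34*c^2 + 4*c + 3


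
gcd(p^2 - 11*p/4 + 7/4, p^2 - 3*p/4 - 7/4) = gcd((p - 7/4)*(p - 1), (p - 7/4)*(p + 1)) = p - 7/4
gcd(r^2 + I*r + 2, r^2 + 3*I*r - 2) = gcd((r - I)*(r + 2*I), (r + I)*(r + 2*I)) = r + 2*I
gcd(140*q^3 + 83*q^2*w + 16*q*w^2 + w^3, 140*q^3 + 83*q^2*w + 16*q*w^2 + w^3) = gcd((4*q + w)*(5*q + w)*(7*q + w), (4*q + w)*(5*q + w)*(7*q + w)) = 140*q^3 + 83*q^2*w + 16*q*w^2 + w^3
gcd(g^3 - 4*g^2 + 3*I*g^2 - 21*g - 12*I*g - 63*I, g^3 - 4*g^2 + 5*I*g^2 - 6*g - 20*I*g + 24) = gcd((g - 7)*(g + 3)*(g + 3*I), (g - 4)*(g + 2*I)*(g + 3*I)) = g + 3*I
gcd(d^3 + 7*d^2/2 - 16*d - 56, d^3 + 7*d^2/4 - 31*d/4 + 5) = d + 4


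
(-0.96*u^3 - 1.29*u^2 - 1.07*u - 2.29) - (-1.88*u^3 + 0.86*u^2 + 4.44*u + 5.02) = 0.92*u^3 - 2.15*u^2 - 5.51*u - 7.31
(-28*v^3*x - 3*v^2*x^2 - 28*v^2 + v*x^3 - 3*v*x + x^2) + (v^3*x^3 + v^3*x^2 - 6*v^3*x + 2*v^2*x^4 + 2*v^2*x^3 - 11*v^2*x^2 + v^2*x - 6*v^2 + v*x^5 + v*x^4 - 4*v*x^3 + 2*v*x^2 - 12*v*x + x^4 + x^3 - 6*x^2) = v^3*x^3 + v^3*x^2 - 34*v^3*x + 2*v^2*x^4 + 2*v^2*x^3 - 14*v^2*x^2 + v^2*x - 34*v^2 + v*x^5 + v*x^4 - 3*v*x^3 + 2*v*x^2 - 15*v*x + x^4 + x^3 - 5*x^2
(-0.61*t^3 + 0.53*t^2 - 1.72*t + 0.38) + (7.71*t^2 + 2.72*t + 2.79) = -0.61*t^3 + 8.24*t^2 + 1.0*t + 3.17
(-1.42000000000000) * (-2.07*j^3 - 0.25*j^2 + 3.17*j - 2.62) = 2.9394*j^3 + 0.355*j^2 - 4.5014*j + 3.7204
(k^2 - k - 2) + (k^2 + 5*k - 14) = 2*k^2 + 4*k - 16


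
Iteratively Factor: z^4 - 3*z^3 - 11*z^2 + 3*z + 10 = (z - 5)*(z^3 + 2*z^2 - z - 2) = (z - 5)*(z + 2)*(z^2 - 1) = (z - 5)*(z + 1)*(z + 2)*(z - 1)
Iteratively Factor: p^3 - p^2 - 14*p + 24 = (p + 4)*(p^2 - 5*p + 6) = (p - 2)*(p + 4)*(p - 3)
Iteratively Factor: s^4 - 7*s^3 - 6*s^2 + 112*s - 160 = (s + 4)*(s^3 - 11*s^2 + 38*s - 40) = (s - 5)*(s + 4)*(s^2 - 6*s + 8) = (s - 5)*(s - 4)*(s + 4)*(s - 2)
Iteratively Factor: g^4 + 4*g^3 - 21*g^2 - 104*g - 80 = (g - 5)*(g^3 + 9*g^2 + 24*g + 16) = (g - 5)*(g + 4)*(g^2 + 5*g + 4) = (g - 5)*(g + 4)^2*(g + 1)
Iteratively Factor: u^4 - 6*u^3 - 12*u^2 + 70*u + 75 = (u + 3)*(u^3 - 9*u^2 + 15*u + 25) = (u - 5)*(u + 3)*(u^2 - 4*u - 5) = (u - 5)*(u + 1)*(u + 3)*(u - 5)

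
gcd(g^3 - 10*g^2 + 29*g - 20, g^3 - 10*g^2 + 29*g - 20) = g^3 - 10*g^2 + 29*g - 20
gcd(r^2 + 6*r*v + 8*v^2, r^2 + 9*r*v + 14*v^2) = r + 2*v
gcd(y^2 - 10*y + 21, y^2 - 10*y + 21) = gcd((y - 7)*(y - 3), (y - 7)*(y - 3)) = y^2 - 10*y + 21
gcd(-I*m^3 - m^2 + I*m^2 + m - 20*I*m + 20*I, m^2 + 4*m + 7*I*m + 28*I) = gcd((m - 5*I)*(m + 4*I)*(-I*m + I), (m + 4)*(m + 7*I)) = 1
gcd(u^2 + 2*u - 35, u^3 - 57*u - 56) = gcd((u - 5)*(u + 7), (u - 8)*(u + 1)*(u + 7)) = u + 7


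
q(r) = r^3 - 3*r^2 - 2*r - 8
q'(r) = 3*r^2 - 6*r - 2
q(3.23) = -12.06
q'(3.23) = 9.92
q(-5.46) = -249.29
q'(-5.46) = 120.19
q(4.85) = 25.82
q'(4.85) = 39.47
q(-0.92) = -9.48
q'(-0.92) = 6.06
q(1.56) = -14.62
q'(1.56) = -4.06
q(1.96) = -15.92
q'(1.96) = -2.24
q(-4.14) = -122.10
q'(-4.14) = 74.26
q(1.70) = -15.16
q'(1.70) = -3.53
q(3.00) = -14.00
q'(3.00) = 7.00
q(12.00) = 1264.00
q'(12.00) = 358.00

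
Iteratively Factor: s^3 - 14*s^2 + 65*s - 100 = (s - 4)*(s^2 - 10*s + 25) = (s - 5)*(s - 4)*(s - 5)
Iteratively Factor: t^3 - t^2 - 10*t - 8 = (t - 4)*(t^2 + 3*t + 2) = (t - 4)*(t + 1)*(t + 2)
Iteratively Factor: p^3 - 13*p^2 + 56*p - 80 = (p - 5)*(p^2 - 8*p + 16) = (p - 5)*(p - 4)*(p - 4)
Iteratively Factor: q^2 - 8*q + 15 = (q - 5)*(q - 3)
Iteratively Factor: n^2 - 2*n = (n)*(n - 2)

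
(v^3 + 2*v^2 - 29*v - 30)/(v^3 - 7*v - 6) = (v^2 + v - 30)/(v^2 - v - 6)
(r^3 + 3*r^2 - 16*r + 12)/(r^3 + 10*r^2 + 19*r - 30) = (r - 2)/(r + 5)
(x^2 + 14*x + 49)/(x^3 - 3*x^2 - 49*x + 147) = (x + 7)/(x^2 - 10*x + 21)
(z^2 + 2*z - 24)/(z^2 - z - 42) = (z - 4)/(z - 7)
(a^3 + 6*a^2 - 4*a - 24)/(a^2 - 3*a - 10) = (a^2 + 4*a - 12)/(a - 5)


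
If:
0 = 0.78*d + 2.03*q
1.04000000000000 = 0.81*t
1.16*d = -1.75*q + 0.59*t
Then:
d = 1.55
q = -0.60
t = 1.28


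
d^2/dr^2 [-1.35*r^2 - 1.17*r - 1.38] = -2.70000000000000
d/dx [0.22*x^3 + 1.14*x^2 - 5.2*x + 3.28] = 0.66*x^2 + 2.28*x - 5.2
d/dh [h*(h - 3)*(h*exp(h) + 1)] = h^3*exp(h) - 6*h*exp(h) + 2*h - 3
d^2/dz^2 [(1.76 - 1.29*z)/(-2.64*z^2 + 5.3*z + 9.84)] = ((22.9668 - 20.4336*z)*(-2.64*z^2 + 5.3*z + 9.84) - (1.29*z - 1.76)*(5.28*z - 5.3)*(10.56*z - 10.6))/(-2.64*z^2 + 5.3*z + 9.84)^3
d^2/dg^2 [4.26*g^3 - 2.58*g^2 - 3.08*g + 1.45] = 25.56*g - 5.16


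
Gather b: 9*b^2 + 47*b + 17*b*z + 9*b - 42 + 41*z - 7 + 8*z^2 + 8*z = 9*b^2 + b*(17*z + 56) + 8*z^2 + 49*z - 49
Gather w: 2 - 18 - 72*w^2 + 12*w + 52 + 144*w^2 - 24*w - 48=72*w^2 - 12*w - 12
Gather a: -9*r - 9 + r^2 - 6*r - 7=r^2 - 15*r - 16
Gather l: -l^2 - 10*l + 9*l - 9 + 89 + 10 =-l^2 - l + 90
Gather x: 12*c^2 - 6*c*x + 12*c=12*c^2 - 6*c*x + 12*c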